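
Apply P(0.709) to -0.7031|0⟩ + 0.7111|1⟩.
-0.7031|0⟩ + (0.5397 + 0.463i)|1⟩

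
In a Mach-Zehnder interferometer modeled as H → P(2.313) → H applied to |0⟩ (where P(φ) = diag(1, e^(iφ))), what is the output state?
(0.162 + 0.3685i)|0⟩ + (0.838 - 0.3685i)|1⟩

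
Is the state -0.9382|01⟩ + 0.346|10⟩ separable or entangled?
Entangled

Writing the state as a|00⟩ + b|01⟩ + c|10⟩ + d|11⟩, it is a product state iff ad − bc = 0.
Here (a, b, c, d) = (0, -0.9382, 0.346, 0): ad − bc = (0)(0) − (-0.9382)(0.346) = 0.3246 ≠ 0, so the state is entangled.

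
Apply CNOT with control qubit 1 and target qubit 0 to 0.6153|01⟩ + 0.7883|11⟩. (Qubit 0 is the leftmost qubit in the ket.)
0.7883|01⟩ + 0.6153|11⟩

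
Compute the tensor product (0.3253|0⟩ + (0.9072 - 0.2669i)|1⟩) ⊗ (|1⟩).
0.3253|01⟩ + (0.9072 - 0.2669i)|11⟩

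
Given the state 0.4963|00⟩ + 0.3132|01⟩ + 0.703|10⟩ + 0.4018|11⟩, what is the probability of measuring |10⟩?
0.4942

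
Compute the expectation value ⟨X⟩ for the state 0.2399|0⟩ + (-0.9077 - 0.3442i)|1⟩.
-0.4355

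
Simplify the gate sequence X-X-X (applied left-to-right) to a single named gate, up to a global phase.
X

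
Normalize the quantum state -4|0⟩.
-|0⟩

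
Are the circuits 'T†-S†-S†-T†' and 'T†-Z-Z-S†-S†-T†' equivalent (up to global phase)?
Yes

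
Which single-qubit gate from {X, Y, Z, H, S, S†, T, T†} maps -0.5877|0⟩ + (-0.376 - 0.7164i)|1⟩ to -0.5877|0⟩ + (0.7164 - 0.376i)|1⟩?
S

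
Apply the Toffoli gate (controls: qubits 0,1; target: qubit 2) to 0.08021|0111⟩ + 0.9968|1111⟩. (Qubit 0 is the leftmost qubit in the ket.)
0.08021|0111⟩ + 0.9968|1101⟩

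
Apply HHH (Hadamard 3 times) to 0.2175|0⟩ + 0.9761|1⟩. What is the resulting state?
0.844|0⟩ - 0.5364|1⟩

H² = I, so H^3 = H: a single Hadamard. With (a, b) = (0.2175, 0.9761), H gives ((a + b)/√2, (a − b)/√2) = (0.844, -0.5364).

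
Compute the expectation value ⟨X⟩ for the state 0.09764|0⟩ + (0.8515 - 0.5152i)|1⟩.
0.1663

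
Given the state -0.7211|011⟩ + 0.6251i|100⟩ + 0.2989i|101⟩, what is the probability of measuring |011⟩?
0.52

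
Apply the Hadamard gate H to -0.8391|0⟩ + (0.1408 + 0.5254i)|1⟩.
(-0.4938 + 0.3715i)|0⟩ + (-0.6929 - 0.3715i)|1⟩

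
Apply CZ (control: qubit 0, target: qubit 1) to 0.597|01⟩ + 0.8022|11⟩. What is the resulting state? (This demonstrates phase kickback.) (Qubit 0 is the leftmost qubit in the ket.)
0.597|01⟩ - 0.8022|11⟩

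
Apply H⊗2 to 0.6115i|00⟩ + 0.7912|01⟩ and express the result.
(0.3956 + 0.3058i)|00⟩ + (-0.3956 + 0.3058i)|01⟩ + (0.3956 + 0.3058i)|10⟩ + (-0.3956 + 0.3058i)|11⟩

H⊗2 gives amp(|y⟩) = (1/2) Σ_x (−1)^(x·y) amp(|x⟩), where x·y is the number of positions in which both x and y have a 1.
|00⟩: (0.6115i + 0.7912)/2 = (0.3956 + 0.3058i)
|01⟩: (0.6115i - 0.7912)/2 = (-0.3956 + 0.3058i)
|10⟩: (0.6115i + 0.7912)/2 = (0.3956 + 0.3058i)
|11⟩: (0.6115i - 0.7912)/2 = (-0.3956 + 0.3058i)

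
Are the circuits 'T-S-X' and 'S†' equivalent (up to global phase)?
No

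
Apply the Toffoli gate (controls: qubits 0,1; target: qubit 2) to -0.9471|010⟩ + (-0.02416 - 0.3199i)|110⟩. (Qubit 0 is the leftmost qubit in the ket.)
-0.9471|010⟩ + (-0.02416 - 0.3199i)|111⟩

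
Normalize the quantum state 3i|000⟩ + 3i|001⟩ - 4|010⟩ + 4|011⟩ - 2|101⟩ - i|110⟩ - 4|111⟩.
0.356i|000⟩ + 0.356i|001⟩ - 0.4747|010⟩ + 0.4747|011⟩ - 0.2374|101⟩ - 0.1187i|110⟩ - 0.4747|111⟩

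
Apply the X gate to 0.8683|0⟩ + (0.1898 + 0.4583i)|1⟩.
(0.1898 + 0.4583i)|0⟩ + 0.8683|1⟩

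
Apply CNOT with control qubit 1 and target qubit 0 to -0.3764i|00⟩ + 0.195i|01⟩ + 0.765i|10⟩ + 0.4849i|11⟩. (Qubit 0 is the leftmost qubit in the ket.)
-0.3764i|00⟩ + 0.4849i|01⟩ + 0.765i|10⟩ + 0.195i|11⟩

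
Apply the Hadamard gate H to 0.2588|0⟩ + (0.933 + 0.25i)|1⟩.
(0.8427 + 0.1768i)|0⟩ + (-0.4767 - 0.1768i)|1⟩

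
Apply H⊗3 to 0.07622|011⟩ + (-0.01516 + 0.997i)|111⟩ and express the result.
(0.02159 + 0.3525i)|000⟩ + (-0.02159 - 0.3525i)|001⟩ + (-0.02159 - 0.3525i)|010⟩ + (0.02159 + 0.3525i)|011⟩ + (0.03231 - 0.3525i)|100⟩ + (-0.03231 + 0.3525i)|101⟩ + (-0.03231 + 0.3525i)|110⟩ + (0.03231 - 0.3525i)|111⟩

H⊗3 gives amp(|y⟩) = (1/2√2) Σ_x (−1)^(x·y) amp(|x⟩), where x·y is the number of positions in which both x and y have a 1.
|000⟩: (0.07622 + (-0.01516 + 0.997i))/(2√2) = (0.02159 + 0.3525i)
|001⟩: (-0.07622 - (-0.01516 + 0.997i))/(2√2) = (-0.02159 - 0.3525i)
|010⟩: (-0.07622 - (-0.01516 + 0.997i))/(2√2) = (-0.02159 - 0.3525i)
|011⟩: (0.07622 + (-0.01516 + 0.997i))/(2√2) = (0.02159 + 0.3525i)
|100⟩: (0.07622 - (-0.01516 + 0.997i))/(2√2) = (0.03231 - 0.3525i)
|101⟩: (-0.07622 + (-0.01516 + 0.997i))/(2√2) = (-0.03231 + 0.3525i)
|110⟩: (-0.07622 + (-0.01516 + 0.997i))/(2√2) = (-0.03231 + 0.3525i)
|111⟩: (0.07622 - (-0.01516 + 0.997i))/(2√2) = (0.03231 - 0.3525i)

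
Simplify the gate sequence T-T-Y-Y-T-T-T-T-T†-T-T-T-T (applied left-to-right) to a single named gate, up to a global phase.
T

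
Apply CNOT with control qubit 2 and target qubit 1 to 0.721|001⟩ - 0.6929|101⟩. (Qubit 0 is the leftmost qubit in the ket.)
0.721|011⟩ - 0.6929|111⟩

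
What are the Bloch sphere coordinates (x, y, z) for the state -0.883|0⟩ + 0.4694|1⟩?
(-0.829, 0, 0.5594)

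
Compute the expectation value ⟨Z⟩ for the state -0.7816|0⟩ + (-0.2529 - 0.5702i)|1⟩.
0.2218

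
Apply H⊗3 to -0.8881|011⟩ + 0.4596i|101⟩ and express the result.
(-0.314 + 0.1625i)|000⟩ + (0.314 - 0.1625i)|001⟩ + (0.314 + 0.1625i)|010⟩ + (-0.314 - 0.1625i)|011⟩ + (-0.314 - 0.1625i)|100⟩ + (0.314 + 0.1625i)|101⟩ + (0.314 - 0.1625i)|110⟩ + (-0.314 + 0.1625i)|111⟩

H⊗3 gives amp(|y⟩) = (1/2√2) Σ_x (−1)^(x·y) amp(|x⟩), where x·y is the number of positions in which both x and y have a 1.
|000⟩: (-0.8881 + 0.4596i)/(2√2) = (-0.314 + 0.1625i)
|001⟩: (0.8881 - 0.4596i)/(2√2) = (0.314 - 0.1625i)
|010⟩: (0.8881 + 0.4596i)/(2√2) = (0.314 + 0.1625i)
|011⟩: (-0.8881 - 0.4596i)/(2√2) = (-0.314 - 0.1625i)
|100⟩: (-0.8881 - 0.4596i)/(2√2) = (-0.314 - 0.1625i)
|101⟩: (0.8881 + 0.4596i)/(2√2) = (0.314 + 0.1625i)
|110⟩: (0.8881 - 0.4596i)/(2√2) = (0.314 - 0.1625i)
|111⟩: (-0.8881 + 0.4596i)/(2√2) = (-0.314 + 0.1625i)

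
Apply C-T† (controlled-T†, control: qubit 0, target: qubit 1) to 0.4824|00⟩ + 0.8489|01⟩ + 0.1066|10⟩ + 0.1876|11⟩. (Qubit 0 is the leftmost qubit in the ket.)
0.4824|00⟩ + 0.8489|01⟩ + 0.1066|10⟩ + (0.1327 - 0.1327i)|11⟩

C-T† leaves the control-|0⟩ kets |00⟩, |01⟩ unchanged and applies T† to qubit 1 on the control-|1⟩ pair (|10⟩, |11⟩).
T† = [[1, 0], [0, (1/√2 - (1/√2)i)]].
With a = amp(|10⟩) = 0.1066 and b = amp(|11⟩) = 0.1876:
new amp(|10⟩) = (1)·a = 0.1066
new amp(|11⟩) = (1/√2 - (1/√2)i)·b = (0.1327 - 0.1327i)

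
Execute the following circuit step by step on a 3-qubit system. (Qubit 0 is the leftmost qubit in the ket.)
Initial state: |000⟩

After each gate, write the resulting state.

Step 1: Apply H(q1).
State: 1/√2|000⟩ + 1/√2|010⟩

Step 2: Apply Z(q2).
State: 1/√2|000⟩ + 1/√2|010⟩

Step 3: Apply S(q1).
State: 1/√2|000⟩ + (1/√2)i|010⟩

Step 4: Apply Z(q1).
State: 1/√2|000⟩ - (1/√2)i|010⟩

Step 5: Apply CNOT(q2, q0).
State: 1/√2|000⟩ - (1/√2)i|010⟩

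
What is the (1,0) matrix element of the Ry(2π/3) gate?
0.866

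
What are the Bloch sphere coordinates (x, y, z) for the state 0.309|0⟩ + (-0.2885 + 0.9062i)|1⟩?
(-0.1783, 0.56, -0.8089)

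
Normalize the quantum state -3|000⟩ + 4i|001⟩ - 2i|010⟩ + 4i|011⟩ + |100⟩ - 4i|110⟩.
-0.381|000⟩ + 0.508i|001⟩ - 0.254i|010⟩ + 0.508i|011⟩ + 0.127|100⟩ - 0.508i|110⟩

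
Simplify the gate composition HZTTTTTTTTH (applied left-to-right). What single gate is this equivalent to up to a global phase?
X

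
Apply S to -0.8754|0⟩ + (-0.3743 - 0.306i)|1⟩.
-0.8754|0⟩ + (0.306 - 0.3743i)|1⟩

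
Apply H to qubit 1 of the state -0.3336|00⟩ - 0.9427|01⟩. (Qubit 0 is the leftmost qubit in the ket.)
-0.9025|00⟩ + 0.4307|01⟩

H on qubit 1 mixes each pair of kets that differ only in qubit 1: amplitudes (a, b) of (|…0…⟩, |…1…⟩) become ((a + b)/√2, (a − b)/√2). Kets absent from the input have amplitude 0.
(|00⟩, |01⟩): (a, b) = (-0.3336, -0.9427) → (-0.9025, 0.4307)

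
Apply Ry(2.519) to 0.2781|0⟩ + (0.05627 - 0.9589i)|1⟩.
(0.03161 + 0.9128i)|0⟩ + (0.282 - 0.2937i)|1⟩

Ry(2.519) = [[cos(θ/2), −sin(θ/2)], [sin(θ/2), cos(θ/2)]]; θ = 2.519, cos(θ/2) ≈ 0.306293, sin(θ/2) ≈ 0.951937.
With a = amp(|0⟩) = 0.2781 and b = amp(|1⟩) = (0.05627 - 0.9589i):
new amp(|0⟩) = (0.306293)·a + (-0.951937)·b = (0.03161 + 0.9128i)
new amp(|1⟩) = (0.951937)·a + (0.306293)·b = (0.282 - 0.2937i)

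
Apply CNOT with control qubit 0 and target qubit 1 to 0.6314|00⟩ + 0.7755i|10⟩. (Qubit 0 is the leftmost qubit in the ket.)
0.6314|00⟩ + 0.7755i|11⟩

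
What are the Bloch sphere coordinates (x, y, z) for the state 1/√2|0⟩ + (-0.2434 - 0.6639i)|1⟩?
(-0.3442, -0.9389, -0.00000677)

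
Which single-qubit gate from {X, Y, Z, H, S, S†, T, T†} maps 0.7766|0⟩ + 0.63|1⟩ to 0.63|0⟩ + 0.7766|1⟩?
X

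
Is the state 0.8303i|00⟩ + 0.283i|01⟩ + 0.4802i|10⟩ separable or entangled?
Entangled

Writing the state as a|00⟩ + b|01⟩ + c|10⟩ + d|11⟩, it is a product state iff ad − bc = 0.
Here (a, b, c, d) = (0.8303i, 0.283i, 0.4802i, 0): ad − bc = (0.8303i)(0) − (0.283i)(0.4802i) = 0.1359 ≠ 0, so the state is entangled.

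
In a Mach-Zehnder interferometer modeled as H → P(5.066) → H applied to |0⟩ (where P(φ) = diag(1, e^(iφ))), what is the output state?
(0.6731 - 0.4691i)|0⟩ + (0.3269 + 0.4691i)|1⟩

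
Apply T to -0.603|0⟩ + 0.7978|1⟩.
-0.603|0⟩ + (0.5641 + 0.5641i)|1⟩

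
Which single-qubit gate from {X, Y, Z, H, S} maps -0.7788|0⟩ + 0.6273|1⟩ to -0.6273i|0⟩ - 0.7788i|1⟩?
Y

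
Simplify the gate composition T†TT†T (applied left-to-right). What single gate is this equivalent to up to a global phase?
I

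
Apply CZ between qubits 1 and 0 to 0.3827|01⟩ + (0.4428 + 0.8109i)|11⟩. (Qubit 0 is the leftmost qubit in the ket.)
0.3827|01⟩ + (-0.4428 - 0.8109i)|11⟩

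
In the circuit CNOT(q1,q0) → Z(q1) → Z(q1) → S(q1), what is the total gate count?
4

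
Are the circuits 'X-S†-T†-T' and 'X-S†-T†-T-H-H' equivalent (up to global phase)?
Yes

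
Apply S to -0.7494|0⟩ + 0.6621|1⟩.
-0.7494|0⟩ + 0.6621i|1⟩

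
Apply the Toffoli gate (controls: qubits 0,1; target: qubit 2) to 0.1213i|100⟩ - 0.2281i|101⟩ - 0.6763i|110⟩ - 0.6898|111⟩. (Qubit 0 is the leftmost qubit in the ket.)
0.1213i|100⟩ - 0.2281i|101⟩ - 0.6898|110⟩ - 0.6763i|111⟩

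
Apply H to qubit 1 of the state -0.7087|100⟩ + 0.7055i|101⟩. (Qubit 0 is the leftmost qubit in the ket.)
-0.5011|100⟩ + 0.4989i|101⟩ - 0.5011|110⟩ + 0.4989i|111⟩

H on qubit 1 mixes each pair of kets that differ only in qubit 1: amplitudes (a, b) of (|…0…⟩, |…1…⟩) become ((a + b)/√2, (a − b)/√2). Kets absent from the input have amplitude 0.
(|100⟩, |110⟩): (a, b) = (-0.7087, 0) → (-0.5011, -0.5011)
(|101⟩, |111⟩): (a, b) = (0.7055i, 0) → (0.4989i, 0.4989i)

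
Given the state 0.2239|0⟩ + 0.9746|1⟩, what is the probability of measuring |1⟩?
0.9498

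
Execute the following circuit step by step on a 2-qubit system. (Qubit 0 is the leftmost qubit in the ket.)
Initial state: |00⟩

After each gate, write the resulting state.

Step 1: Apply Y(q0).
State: i|10⟩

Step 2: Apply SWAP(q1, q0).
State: i|01⟩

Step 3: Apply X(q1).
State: i|00⟩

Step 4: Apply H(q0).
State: (1/√2)i|00⟩ + (1/√2)i|10⟩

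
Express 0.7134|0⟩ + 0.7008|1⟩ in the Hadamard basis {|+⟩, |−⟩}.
|+⟩ + 0.00891|−⟩

With |ψ⟩ = α|0⟩ + β|1⟩, the Hadamard-basis coefficients are ⟨+|ψ⟩ = (α + β)/√2 and ⟨−|ψ⟩ = (α − β)/√2.
Here α = 0.7134, β = 0.7008: (α + β)/√2 = 1, (α − β)/√2 = 0.00891.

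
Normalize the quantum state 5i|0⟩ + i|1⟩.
0.9806i|0⟩ + 0.1961i|1⟩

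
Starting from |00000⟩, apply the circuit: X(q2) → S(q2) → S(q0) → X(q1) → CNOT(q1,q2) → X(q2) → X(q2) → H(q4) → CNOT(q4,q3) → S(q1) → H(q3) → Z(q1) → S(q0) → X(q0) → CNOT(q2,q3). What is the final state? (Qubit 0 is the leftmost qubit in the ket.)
1/2|11000⟩ + 1/2|11001⟩ + 1/2|11010⟩ - 1/2|11011⟩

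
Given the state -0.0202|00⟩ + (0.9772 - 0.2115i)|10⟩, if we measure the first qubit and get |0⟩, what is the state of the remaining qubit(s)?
-|0⟩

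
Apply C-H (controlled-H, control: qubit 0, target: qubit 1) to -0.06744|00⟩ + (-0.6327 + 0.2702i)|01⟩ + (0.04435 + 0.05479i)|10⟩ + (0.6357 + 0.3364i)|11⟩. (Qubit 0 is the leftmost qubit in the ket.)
-0.06744|00⟩ + (-0.6327 + 0.2702i)|01⟩ + (0.4809 + 0.2766i)|10⟩ + (-0.4181 - 0.1991i)|11⟩

C-H leaves the control-|0⟩ kets |00⟩, |01⟩ unchanged and applies H to qubit 1 on the control-|1⟩ pair (|10⟩, |11⟩).
H = [[1/√2, 1/√2], [1/√2, -1/√2]].
With a = amp(|10⟩) = (0.04435 + 0.05479i) and b = amp(|11⟩) = (0.6357 + 0.3364i):
new amp(|10⟩) = (1/√2)·a + (1/√2)·b = (0.4809 + 0.2766i)
new amp(|11⟩) = (1/√2)·a + (-1/√2)·b = (-0.4181 - 0.1991i)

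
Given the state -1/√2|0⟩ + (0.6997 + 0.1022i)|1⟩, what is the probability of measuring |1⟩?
0.5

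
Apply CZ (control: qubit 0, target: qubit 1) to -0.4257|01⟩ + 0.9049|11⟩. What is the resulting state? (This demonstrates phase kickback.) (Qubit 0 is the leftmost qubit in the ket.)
-0.4257|01⟩ - 0.9049|11⟩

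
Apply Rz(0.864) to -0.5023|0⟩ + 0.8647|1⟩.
(-0.4562 + 0.2103i)|0⟩ + (0.7853 + 0.362i)|1⟩

Rz(0.864) = [[e^(−iθ/2), 0], [0, e^(iθ/2)]] with e^(±iθ/2) = cos(θ/2) ± i·sin(θ/2); θ = 0.864, cos(θ/2) ≈ 0.90813, sin(θ/2) ≈ 0.418688.
With a = amp(|0⟩) = -0.5023 and b = amp(|1⟩) = 0.8647:
new amp(|0⟩) = (0.90813 - 0.418688i)·a = (-0.4562 + 0.2103i)
new amp(|1⟩) = (0.90813 + 0.418688i)·b = (0.7853 + 0.362i)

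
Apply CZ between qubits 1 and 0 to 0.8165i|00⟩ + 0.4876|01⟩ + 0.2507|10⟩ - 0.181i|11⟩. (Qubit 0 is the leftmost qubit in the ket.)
0.8165i|00⟩ + 0.4876|01⟩ + 0.2507|10⟩ + 0.181i|11⟩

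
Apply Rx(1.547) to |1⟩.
-0.6986i|0⟩ + 0.7155|1⟩

Rx(1.547) = [[cos(θ/2), −i·sin(θ/2)], [−i·sin(θ/2), cos(θ/2)]]; θ = 1.547, cos(θ/2) ≈ 0.71547, sin(θ/2) ≈ 0.698644.
With a = amp(|0⟩) = 0 and b = amp(|1⟩) = 1:
new amp(|0⟩) = (0.71547)·a + (-0.698644i)·b = -0.6986i
new amp(|1⟩) = (-0.698644i)·a + (0.71547)·b = 0.7155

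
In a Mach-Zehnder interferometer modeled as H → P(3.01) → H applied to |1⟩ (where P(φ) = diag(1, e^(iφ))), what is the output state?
(0.9957 - 0.06561i)|0⟩ + (0.004323 + 0.06561i)|1⟩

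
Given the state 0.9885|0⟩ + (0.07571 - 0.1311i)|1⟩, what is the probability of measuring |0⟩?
0.9771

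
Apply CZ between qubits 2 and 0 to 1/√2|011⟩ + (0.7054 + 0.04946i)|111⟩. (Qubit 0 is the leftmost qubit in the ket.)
1/√2|011⟩ + (-0.7054 - 0.04946i)|111⟩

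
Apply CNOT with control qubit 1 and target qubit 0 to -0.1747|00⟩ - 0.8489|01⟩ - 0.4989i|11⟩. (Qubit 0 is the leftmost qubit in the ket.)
-0.1747|00⟩ - 0.4989i|01⟩ - 0.8489|11⟩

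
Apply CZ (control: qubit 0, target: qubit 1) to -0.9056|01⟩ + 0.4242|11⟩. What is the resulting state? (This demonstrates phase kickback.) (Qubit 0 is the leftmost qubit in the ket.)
-0.9056|01⟩ - 0.4242|11⟩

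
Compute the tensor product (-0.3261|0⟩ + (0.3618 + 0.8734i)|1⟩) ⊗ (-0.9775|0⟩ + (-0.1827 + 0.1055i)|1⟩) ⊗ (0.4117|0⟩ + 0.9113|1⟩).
0.1312|000⟩ + 0.2905|001⟩ + (0.02453 - 0.01416i)|010⟩ + (0.05429 - 0.03135i)|011⟩ + (-0.1456 - 0.3515i)|100⟩ + (-0.3223 - 0.778i)|101⟩ + (-0.06515 - 0.04998i)|110⟩ + (-0.1442 - 0.1106i)|111⟩

amp(|b₁b₂…⟩) = product of the factor amplitudes for bits b₁, b₂, …; only kets whose every factor amplitude is nonzero survive.
|000⟩: (-0.3261)(-0.9775)(0.4117) = 0.1312
|001⟩: (-0.3261)(-0.9775)(0.9113) = 0.2905
|010⟩: (-0.3261)(-0.1827 + 0.1055i)(0.4117) = (0.02453 - 0.01416i)
|011⟩: (-0.3261)(-0.1827 + 0.1055i)(0.9113) = (0.05429 - 0.03135i)
|100⟩: (0.3618 + 0.8734i)(-0.9775)(0.4117) = (-0.1456 - 0.3515i)
|101⟩: (0.3618 + 0.8734i)(-0.9775)(0.9113) = (-0.3223 - 0.778i)
|110⟩: (0.3618 + 0.8734i)(-0.1827 + 0.1055i)(0.4117) = (-0.06515 - 0.04998i)
|111⟩: (0.3618 + 0.8734i)(-0.1827 + 0.1055i)(0.9113) = (-0.1442 - 0.1106i)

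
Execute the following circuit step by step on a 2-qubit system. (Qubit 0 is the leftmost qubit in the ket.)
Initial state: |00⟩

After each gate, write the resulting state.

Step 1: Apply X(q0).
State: |10⟩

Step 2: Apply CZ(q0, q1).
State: |10⟩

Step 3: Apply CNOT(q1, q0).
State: |10⟩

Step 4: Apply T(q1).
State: |10⟩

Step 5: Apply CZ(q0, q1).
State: |10⟩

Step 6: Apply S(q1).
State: |10⟩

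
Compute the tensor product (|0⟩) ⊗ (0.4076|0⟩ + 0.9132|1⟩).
0.4076|00⟩ + 0.9132|01⟩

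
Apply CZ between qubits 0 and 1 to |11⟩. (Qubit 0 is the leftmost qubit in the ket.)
-|11⟩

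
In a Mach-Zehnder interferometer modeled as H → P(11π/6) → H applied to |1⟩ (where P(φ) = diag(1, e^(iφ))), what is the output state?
(0.06699 + 0.25i)|0⟩ + (0.933 - 0.25i)|1⟩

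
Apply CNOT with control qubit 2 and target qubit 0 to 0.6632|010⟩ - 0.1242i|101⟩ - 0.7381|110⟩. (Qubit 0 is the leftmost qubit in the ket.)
-0.1242i|001⟩ + 0.6632|010⟩ - 0.7381|110⟩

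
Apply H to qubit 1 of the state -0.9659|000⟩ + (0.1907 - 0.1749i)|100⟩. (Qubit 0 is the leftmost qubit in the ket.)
-0.683|000⟩ - 0.683|010⟩ + (0.1348 - 0.1237i)|100⟩ + (0.1348 - 0.1237i)|110⟩

H on qubit 1 mixes each pair of kets that differ only in qubit 1: amplitudes (a, b) of (|…0…⟩, |…1…⟩) become ((a + b)/√2, (a − b)/√2). Kets absent from the input have amplitude 0.
(|000⟩, |010⟩): (a, b) = (-0.9659, 0) → (-0.683, -0.683)
(|100⟩, |110⟩): (a, b) = ((0.1907 - 0.1749i), 0) → ((0.1348 - 0.1237i), (0.1348 - 0.1237i))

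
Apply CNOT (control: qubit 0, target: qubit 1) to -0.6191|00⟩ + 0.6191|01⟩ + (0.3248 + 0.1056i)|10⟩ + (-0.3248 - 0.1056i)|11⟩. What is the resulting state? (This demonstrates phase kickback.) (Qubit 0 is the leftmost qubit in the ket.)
-0.6191|00⟩ + 0.6191|01⟩ + (-0.3248 - 0.1056i)|10⟩ + (0.3248 + 0.1056i)|11⟩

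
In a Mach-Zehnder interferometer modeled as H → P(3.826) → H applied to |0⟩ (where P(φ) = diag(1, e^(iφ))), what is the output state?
(0.1126 - 0.3161i)|0⟩ + (0.8874 + 0.3161i)|1⟩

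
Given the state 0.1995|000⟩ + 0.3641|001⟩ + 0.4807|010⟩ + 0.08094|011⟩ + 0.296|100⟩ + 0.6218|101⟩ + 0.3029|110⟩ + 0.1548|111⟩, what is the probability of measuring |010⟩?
0.2311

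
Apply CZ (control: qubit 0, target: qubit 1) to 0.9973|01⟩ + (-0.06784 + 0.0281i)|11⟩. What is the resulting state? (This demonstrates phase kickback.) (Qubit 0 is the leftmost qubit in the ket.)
0.9973|01⟩ + (0.06784 - 0.0281i)|11⟩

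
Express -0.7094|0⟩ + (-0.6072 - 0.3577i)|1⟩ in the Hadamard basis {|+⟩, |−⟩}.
(-0.931 - 0.2529i)|+⟩ + (-0.07227 + 0.2529i)|−⟩

With |ψ⟩ = α|0⟩ + β|1⟩, the Hadamard-basis coefficients are ⟨+|ψ⟩ = (α + β)/√2 and ⟨−|ψ⟩ = (α − β)/√2.
Here α = -0.7094, β = (-0.6072 - 0.3577i): (α + β)/√2 = (-0.931 - 0.2529i), (α − β)/√2 = (-0.07227 + 0.2529i).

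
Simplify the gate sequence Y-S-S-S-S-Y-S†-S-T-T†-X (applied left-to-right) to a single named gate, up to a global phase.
X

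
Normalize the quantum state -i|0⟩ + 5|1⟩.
-0.1961i|0⟩ + 0.9806|1⟩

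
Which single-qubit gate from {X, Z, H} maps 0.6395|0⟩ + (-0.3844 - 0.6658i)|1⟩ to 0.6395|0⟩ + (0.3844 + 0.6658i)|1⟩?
Z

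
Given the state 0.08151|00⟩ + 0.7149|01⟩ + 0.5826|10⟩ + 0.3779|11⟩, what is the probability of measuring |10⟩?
0.3394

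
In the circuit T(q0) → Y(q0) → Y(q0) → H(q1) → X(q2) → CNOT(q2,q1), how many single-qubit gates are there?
5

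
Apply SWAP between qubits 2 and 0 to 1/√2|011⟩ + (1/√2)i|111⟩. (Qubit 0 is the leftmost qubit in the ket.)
1/√2|110⟩ + (1/√2)i|111⟩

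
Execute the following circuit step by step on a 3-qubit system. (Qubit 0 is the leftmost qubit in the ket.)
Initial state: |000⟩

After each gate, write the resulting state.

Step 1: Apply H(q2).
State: 1/√2|000⟩ + 1/√2|001⟩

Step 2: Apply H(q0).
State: 1/2|000⟩ + 1/2|001⟩ + 1/2|100⟩ + 1/2|101⟩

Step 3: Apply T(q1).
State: 1/2|000⟩ + 1/2|001⟩ + 1/2|100⟩ + 1/2|101⟩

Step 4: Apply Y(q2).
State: -(1/2)i|000⟩ + (1/2)i|001⟩ - (1/2)i|100⟩ + (1/2)i|101⟩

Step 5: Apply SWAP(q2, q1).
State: -(1/2)i|000⟩ + (1/2)i|010⟩ - (1/2)i|100⟩ + (1/2)i|110⟩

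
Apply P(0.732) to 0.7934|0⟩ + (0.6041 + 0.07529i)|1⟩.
0.7934|0⟩ + (0.399 + 0.4598i)|1⟩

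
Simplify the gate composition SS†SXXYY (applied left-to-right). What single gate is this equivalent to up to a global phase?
S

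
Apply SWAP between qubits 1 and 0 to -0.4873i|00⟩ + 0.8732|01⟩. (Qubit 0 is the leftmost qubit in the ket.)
-0.4873i|00⟩ + 0.8732|10⟩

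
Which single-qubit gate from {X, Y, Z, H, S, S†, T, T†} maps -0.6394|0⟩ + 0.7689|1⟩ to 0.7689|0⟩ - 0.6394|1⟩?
X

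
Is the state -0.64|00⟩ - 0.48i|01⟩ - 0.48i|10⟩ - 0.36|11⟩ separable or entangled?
Entangled

Writing the state as a|00⟩ + b|01⟩ + c|10⟩ + d|11⟩, it is a product state iff ad − bc = 0.
Here (a, b, c, d) = (-0.64, -0.48i, -0.48i, -0.36): ad − bc = (-0.64)(-0.36) − (-0.48i)(-0.48i) = 0.4608 ≠ 0, so the state is entangled.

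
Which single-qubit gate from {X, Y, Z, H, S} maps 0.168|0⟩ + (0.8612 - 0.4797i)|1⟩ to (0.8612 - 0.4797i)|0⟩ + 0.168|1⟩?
X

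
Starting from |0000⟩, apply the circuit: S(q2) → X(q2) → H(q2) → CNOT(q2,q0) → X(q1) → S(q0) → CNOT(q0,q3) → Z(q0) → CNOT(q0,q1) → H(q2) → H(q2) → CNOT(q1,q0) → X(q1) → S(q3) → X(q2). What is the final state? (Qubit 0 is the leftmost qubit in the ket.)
1/√2|1010⟩ - 1/√2|1101⟩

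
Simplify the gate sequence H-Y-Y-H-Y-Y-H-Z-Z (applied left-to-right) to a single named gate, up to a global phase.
H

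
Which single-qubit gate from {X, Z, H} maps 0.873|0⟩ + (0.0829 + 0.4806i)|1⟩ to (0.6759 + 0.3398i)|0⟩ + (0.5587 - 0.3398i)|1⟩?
H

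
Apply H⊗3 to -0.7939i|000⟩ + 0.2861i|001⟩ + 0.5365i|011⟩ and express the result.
0.01015i|000⟩ - 0.5715i|001⟩ - 0.3692i|010⟩ - 0.1922i|011⟩ + 0.01015i|100⟩ - 0.5715i|101⟩ - 0.3692i|110⟩ - 0.1922i|111⟩

H⊗3 gives amp(|y⟩) = (1/2√2) Σ_x (−1)^(x·y) amp(|x⟩), where x·y is the number of positions in which both x and y have a 1.
|000⟩: (-0.7939i + 0.2861i + 0.5365i)/(2√2) = 0.01015i
|001⟩: (-0.7939i - 0.2861i - 0.5365i)/(2√2) = -0.5715i
|010⟩: (-0.7939i + 0.2861i - 0.5365i)/(2√2) = -0.3692i
|011⟩: (-0.7939i - 0.2861i + 0.5365i)/(2√2) = -0.1922i
|100⟩: (-0.7939i + 0.2861i + 0.5365i)/(2√2) = 0.01015i
|101⟩: (-0.7939i - 0.2861i - 0.5365i)/(2√2) = -0.5715i
|110⟩: (-0.7939i + 0.2861i - 0.5365i)/(2√2) = -0.3692i
|111⟩: (-0.7939i - 0.2861i + 0.5365i)/(2√2) = -0.1922i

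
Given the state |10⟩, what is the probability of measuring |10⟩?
1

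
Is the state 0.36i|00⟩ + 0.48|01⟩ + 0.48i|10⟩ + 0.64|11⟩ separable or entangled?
Separable

Writing the state as a|00⟩ + b|01⟩ + c|10⟩ + d|11⟩, it is a product state iff ad − bc = 0.
Here (a, b, c, d) = (0.36i, 0.48, 0.48i, 0.64): ad − bc = (0.36i)(0.64) − (0.48)(0.48i) = 0, so the state is separable.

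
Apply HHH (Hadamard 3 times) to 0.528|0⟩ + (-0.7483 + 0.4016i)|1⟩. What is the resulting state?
(-0.1558 + 0.284i)|0⟩ + (0.9025 - 0.284i)|1⟩

H² = I, so H^3 = H: a single Hadamard. With (a, b) = (0.528, (-0.7483 + 0.4016i)), H gives ((a + b)/√2, (a − b)/√2) = ((-0.1558 + 0.284i), (0.9025 - 0.284i)).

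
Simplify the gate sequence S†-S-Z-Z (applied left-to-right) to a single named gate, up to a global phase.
I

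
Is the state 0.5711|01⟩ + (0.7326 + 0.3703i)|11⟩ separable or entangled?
Separable

Writing the state as a|00⟩ + b|01⟩ + c|10⟩ + d|11⟩, it is a product state iff ad − bc = 0.
Here (a, b, c, d) = (0, 0.5711, 0, (0.7326 + 0.3703i)): ad − bc = (0)(0.7326 + 0.3703i) − (0.5711)(0) = 0, so the state is separable.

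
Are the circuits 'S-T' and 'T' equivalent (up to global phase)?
No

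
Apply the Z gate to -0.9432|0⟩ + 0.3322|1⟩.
-0.9432|0⟩ - 0.3322|1⟩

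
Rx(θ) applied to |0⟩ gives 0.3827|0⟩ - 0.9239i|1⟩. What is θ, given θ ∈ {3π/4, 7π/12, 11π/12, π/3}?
3π/4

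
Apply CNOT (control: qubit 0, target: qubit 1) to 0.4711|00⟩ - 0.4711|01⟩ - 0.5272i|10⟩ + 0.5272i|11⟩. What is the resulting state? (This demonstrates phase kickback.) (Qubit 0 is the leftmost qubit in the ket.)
0.4711|00⟩ - 0.4711|01⟩ + 0.5272i|10⟩ - 0.5272i|11⟩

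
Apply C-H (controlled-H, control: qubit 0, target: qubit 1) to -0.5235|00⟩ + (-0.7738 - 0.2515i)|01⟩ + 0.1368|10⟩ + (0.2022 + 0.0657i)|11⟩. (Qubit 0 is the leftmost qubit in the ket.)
-0.5235|00⟩ + (-0.7738 - 0.2515i)|01⟩ + (0.2397 + 0.04646i)|10⟩ + (-0.04624 - 0.04646i)|11⟩

C-H leaves the control-|0⟩ kets |00⟩, |01⟩ unchanged and applies H to qubit 1 on the control-|1⟩ pair (|10⟩, |11⟩).
H = [[1/√2, 1/√2], [1/√2, -1/√2]].
With a = amp(|10⟩) = 0.1368 and b = amp(|11⟩) = (0.2022 + 0.0657i):
new amp(|10⟩) = (1/√2)·a + (1/√2)·b = (0.2397 + 0.04646i)
new amp(|11⟩) = (1/√2)·a + (-1/√2)·b = (-0.04624 - 0.04646i)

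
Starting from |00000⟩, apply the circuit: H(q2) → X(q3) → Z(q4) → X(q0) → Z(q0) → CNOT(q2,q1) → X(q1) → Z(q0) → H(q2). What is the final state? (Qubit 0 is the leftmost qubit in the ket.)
1/2|10010⟩ - 1/2|10110⟩ + 1/2|11010⟩ + 1/2|11110⟩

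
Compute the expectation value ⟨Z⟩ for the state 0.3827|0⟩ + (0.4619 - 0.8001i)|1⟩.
-0.7071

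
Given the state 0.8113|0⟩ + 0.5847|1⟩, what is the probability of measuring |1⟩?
0.3419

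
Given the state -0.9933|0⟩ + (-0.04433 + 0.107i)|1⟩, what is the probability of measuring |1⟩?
0.01341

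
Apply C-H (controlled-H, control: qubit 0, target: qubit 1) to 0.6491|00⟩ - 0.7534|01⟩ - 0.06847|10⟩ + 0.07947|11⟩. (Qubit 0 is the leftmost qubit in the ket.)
0.6491|00⟩ - 0.7534|01⟩ + 0.007778|10⟩ - 0.1046|11⟩

C-H leaves the control-|0⟩ kets |00⟩, |01⟩ unchanged and applies H to qubit 1 on the control-|1⟩ pair (|10⟩, |11⟩).
H = [[1/√2, 1/√2], [1/√2, -1/√2]].
With a = amp(|10⟩) = -0.06847 and b = amp(|11⟩) = 0.07947:
new amp(|10⟩) = (1/√2)·a + (1/√2)·b = 0.007778
new amp(|11⟩) = (1/√2)·a + (-1/√2)·b = -0.1046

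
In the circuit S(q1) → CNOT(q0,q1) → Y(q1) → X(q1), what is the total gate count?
4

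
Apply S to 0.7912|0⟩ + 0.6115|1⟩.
0.7912|0⟩ + 0.6115i|1⟩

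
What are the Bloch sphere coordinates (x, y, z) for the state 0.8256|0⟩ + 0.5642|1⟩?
(0.9316, 0, 0.3633)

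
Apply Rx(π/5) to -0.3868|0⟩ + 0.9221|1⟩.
(-0.3679 - 0.2849i)|0⟩ + (0.877 + 0.1195i)|1⟩

Rx(π/5) = [[cos(θ/2), −i·sin(θ/2)], [−i·sin(θ/2), cos(θ/2)]]; θ = π/5, cos(θ/2) ≈ 0.951057, sin(θ/2) ≈ 0.309017.
With a = amp(|0⟩) = -0.3868 and b = amp(|1⟩) = 0.9221:
new amp(|0⟩) = (0.951057)·a + (-0.309017i)·b = (-0.3679 - 0.2849i)
new amp(|1⟩) = (-0.309017i)·a + (0.951057)·b = (0.877 + 0.1195i)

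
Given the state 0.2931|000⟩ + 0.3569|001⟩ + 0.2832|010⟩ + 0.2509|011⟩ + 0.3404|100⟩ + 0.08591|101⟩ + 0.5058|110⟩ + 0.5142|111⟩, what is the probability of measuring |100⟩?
0.1159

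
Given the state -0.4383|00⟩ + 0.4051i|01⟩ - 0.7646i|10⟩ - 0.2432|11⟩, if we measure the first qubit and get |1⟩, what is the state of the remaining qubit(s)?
-0.953i|0⟩ - 0.3031|1⟩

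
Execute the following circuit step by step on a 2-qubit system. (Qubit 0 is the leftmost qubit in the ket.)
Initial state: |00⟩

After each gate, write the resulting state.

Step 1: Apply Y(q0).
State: i|10⟩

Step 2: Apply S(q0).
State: -|10⟩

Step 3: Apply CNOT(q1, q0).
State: -|10⟩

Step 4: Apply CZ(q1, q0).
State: -|10⟩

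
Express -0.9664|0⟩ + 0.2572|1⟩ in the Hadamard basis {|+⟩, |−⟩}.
-0.5015|+⟩ - 0.8652|−⟩

With |ψ⟩ = α|0⟩ + β|1⟩, the Hadamard-basis coefficients are ⟨+|ψ⟩ = (α + β)/√2 and ⟨−|ψ⟩ = (α − β)/√2.
Here α = -0.9664, β = 0.2572: (α + β)/√2 = -0.5015, (α − β)/√2 = -0.8652.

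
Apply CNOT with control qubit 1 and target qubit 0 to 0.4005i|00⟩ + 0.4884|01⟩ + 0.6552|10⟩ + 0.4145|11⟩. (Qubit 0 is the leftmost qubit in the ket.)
0.4005i|00⟩ + 0.4145|01⟩ + 0.6552|10⟩ + 0.4884|11⟩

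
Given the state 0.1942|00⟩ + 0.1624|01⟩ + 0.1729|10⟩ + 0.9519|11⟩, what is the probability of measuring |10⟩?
0.02989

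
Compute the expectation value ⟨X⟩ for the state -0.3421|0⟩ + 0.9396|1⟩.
-0.6429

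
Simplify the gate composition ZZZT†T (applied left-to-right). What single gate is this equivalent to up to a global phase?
Z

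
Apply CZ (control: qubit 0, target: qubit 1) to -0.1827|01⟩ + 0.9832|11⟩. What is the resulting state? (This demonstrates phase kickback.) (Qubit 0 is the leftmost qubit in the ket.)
-0.1827|01⟩ - 0.9832|11⟩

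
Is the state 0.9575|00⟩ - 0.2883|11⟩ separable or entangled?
Entangled

Writing the state as a|00⟩ + b|01⟩ + c|10⟩ + d|11⟩, it is a product state iff ad − bc = 0.
Here (a, b, c, d) = (0.9575, 0, 0, -0.2883): ad − bc = (0.9575)(-0.2883) − (0)(0) = -0.276 ≠ 0, so the state is entangled.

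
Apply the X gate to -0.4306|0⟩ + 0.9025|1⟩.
0.9025|0⟩ - 0.4306|1⟩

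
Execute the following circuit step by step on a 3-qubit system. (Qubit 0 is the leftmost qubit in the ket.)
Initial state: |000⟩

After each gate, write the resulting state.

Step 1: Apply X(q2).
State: |001⟩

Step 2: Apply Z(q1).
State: |001⟩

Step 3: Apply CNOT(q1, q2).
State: |001⟩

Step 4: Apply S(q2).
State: i|001⟩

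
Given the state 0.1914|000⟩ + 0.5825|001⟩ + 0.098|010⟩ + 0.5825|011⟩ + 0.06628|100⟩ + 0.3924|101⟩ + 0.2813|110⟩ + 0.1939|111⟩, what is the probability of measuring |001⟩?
0.3393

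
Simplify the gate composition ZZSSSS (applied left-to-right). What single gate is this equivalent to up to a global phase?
I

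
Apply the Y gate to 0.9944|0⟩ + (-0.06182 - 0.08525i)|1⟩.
(-0.08525 + 0.06182i)|0⟩ + 0.9944i|1⟩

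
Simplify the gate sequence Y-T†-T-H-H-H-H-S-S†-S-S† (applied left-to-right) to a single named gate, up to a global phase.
Y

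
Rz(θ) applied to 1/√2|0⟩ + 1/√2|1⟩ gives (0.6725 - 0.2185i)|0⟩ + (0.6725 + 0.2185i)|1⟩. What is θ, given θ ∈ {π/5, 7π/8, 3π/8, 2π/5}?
π/5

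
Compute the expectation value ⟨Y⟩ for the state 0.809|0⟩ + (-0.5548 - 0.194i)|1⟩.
-0.3139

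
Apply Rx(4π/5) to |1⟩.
-0.9511i|0⟩ + 0.309|1⟩

Rx(4π/5) = [[cos(θ/2), −i·sin(θ/2)], [−i·sin(θ/2), cos(θ/2)]]; θ = 4π/5, cos(θ/2) ≈ 0.309017, sin(θ/2) ≈ 0.951057.
With a = amp(|0⟩) = 0 and b = amp(|1⟩) = 1:
new amp(|0⟩) = (0.309017)·a + (-0.951057i)·b = -0.9511i
new amp(|1⟩) = (-0.951057i)·a + (0.309017)·b = 0.309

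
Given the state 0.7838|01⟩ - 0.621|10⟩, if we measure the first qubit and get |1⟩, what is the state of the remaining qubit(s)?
-|0⟩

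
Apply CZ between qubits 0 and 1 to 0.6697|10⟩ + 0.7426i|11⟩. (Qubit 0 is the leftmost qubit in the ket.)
0.6697|10⟩ - 0.7426i|11⟩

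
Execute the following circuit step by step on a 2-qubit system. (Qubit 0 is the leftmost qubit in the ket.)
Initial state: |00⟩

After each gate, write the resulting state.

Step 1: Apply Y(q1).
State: i|01⟩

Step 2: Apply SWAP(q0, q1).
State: i|10⟩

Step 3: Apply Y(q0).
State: |00⟩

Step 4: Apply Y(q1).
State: i|01⟩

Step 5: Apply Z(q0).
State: i|01⟩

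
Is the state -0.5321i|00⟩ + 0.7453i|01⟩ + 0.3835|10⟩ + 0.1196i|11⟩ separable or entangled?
Entangled

Writing the state as a|00⟩ + b|01⟩ + c|10⟩ + d|11⟩, it is a product state iff ad − bc = 0.
Here (a, b, c, d) = (-0.5321i, 0.7453i, 0.3835, 0.1196i): ad − bc = (-0.5321i)(0.1196i) − (0.7453i)(0.3835) = (0.06364 - 0.2858i) ≠ 0, so the state is entangled.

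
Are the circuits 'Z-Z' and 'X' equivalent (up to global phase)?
No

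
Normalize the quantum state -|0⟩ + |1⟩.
-1/√2|0⟩ + 1/√2|1⟩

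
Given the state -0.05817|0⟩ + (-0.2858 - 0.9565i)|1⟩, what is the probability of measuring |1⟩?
0.9966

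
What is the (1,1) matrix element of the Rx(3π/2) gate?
-1/√2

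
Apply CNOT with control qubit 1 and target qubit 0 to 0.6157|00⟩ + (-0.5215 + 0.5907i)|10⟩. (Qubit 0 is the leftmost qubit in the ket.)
0.6157|00⟩ + (-0.5215 + 0.5907i)|10⟩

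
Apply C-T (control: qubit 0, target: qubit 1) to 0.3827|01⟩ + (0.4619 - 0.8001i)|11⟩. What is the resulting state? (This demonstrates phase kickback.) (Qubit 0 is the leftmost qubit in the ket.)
0.3827|01⟩ + (0.8924 - 0.2391i)|11⟩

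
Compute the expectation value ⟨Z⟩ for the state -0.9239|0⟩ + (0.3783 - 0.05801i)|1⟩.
0.7071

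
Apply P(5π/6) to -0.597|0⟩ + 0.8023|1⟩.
-0.597|0⟩ + (-0.6948 + 0.4012i)|1⟩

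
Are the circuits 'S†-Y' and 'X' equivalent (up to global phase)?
No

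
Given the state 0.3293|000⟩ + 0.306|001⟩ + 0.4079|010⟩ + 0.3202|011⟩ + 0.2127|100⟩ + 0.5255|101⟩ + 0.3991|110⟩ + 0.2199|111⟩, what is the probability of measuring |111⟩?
0.04836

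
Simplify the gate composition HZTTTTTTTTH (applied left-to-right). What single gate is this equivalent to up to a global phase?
X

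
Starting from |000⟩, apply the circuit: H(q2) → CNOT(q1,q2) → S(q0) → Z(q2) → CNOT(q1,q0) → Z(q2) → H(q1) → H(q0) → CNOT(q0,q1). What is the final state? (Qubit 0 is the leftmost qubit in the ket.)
1/√8|000⟩ + 1/√8|001⟩ + 1/√8|010⟩ + 1/√8|011⟩ + 1/√8|100⟩ + 1/√8|101⟩ + 1/√8|110⟩ + 1/√8|111⟩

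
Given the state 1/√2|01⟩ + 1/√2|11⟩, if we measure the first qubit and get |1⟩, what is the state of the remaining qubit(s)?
|1⟩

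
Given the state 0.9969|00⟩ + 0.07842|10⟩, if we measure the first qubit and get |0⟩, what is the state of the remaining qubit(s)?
|0⟩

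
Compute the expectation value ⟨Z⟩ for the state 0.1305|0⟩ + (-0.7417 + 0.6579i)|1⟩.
-0.9659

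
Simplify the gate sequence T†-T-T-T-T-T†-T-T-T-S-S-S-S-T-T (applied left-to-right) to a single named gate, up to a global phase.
T†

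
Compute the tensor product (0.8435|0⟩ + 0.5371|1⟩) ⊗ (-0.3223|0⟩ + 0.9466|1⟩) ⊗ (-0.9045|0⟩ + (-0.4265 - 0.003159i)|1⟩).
0.2459|000⟩ + (0.1159 + 0.0008588i)|001⟩ - 0.7222|010⟩ + (-0.3405 - 0.002522i)|011⟩ + 0.1566|100⟩ + (0.07383 + 0.0005468i)|101⟩ - 0.4599|110⟩ + (-0.2168 - 0.001606i)|111⟩

amp(|b₁b₂…⟩) = product of the factor amplitudes for bits b₁, b₂, …; only kets whose every factor amplitude is nonzero survive.
|000⟩: (0.8435)(-0.3223)(-0.9045) = 0.2459
|001⟩: (0.8435)(-0.3223)(-0.4265 - 0.003159i) = (0.1159 + 0.0008588i)
|010⟩: (0.8435)(0.9466)(-0.9045) = -0.7222
|011⟩: (0.8435)(0.9466)(-0.4265 - 0.003159i) = (-0.3405 - 0.002522i)
|100⟩: (0.5371)(-0.3223)(-0.9045) = 0.1566
|101⟩: (0.5371)(-0.3223)(-0.4265 - 0.003159i) = (0.07383 + 0.0005468i)
|110⟩: (0.5371)(0.9466)(-0.9045) = -0.4599
|111⟩: (0.5371)(0.9466)(-0.4265 - 0.003159i) = (-0.2168 - 0.001606i)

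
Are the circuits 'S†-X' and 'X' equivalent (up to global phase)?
No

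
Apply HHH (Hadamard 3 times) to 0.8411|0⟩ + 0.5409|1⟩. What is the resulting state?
0.9772|0⟩ + 0.2123|1⟩

H² = I, so H^3 = H: a single Hadamard. With (a, b) = (0.8411, 0.5409), H gives ((a + b)/√2, (a − b)/√2) = (0.9772, 0.2123).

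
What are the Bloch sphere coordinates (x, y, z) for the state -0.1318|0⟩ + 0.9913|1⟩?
(-0.2613, 0, -0.9653)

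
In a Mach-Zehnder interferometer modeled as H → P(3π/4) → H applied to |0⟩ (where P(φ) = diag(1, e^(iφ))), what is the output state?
(0.1464 + (1/√8)i)|0⟩ + (0.8536 - (1/√8)i)|1⟩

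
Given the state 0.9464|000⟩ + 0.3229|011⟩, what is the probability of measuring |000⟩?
0.8957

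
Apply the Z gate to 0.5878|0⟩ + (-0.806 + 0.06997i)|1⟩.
0.5878|0⟩ + (0.806 - 0.06997i)|1⟩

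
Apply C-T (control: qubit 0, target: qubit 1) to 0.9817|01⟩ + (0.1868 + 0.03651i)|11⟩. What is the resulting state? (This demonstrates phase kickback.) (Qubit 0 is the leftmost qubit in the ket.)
0.9817|01⟩ + (0.1063 + 0.1579i)|11⟩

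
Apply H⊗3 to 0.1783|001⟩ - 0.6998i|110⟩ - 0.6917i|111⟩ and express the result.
(0.06304 - 0.492i)|000⟩ + (-0.06304 - 0.002864i)|001⟩ + (0.06304 + 0.492i)|010⟩ + (-0.06304 + 0.002864i)|011⟩ + (0.06304 + 0.492i)|100⟩ + (-0.06304 + 0.002864i)|101⟩ + (0.06304 - 0.492i)|110⟩ + (-0.06304 - 0.002864i)|111⟩

H⊗3 gives amp(|y⟩) = (1/2√2) Σ_x (−1)^(x·y) amp(|x⟩), where x·y is the number of positions in which both x and y have a 1.
|000⟩: (0.1783 - 0.6998i - 0.6917i)/(2√2) = (0.06304 - 0.492i)
|001⟩: (-0.1783 - 0.6998i + 0.6917i)/(2√2) = (-0.06304 - 0.002864i)
|010⟩: (0.1783 + 0.6998i + 0.6917i)/(2√2) = (0.06304 + 0.492i)
|011⟩: (-0.1783 + 0.6998i - 0.6917i)/(2√2) = (-0.06304 + 0.002864i)
|100⟩: (0.1783 + 0.6998i + 0.6917i)/(2√2) = (0.06304 + 0.492i)
|101⟩: (-0.1783 + 0.6998i - 0.6917i)/(2√2) = (-0.06304 + 0.002864i)
|110⟩: (0.1783 - 0.6998i - 0.6917i)/(2√2) = (0.06304 - 0.492i)
|111⟩: (-0.1783 - 0.6998i + 0.6917i)/(2√2) = (-0.06304 - 0.002864i)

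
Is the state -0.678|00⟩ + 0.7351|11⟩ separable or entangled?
Entangled

Writing the state as a|00⟩ + b|01⟩ + c|10⟩ + d|11⟩, it is a product state iff ad − bc = 0.
Here (a, b, c, d) = (-0.678, 0, 0, 0.7351): ad − bc = (-0.678)(0.7351) − (0)(0) = -0.4984 ≠ 0, so the state is entangled.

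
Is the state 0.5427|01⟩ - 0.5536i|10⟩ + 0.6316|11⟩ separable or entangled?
Entangled

Writing the state as a|00⟩ + b|01⟩ + c|10⟩ + d|11⟩, it is a product state iff ad − bc = 0.
Here (a, b, c, d) = (0, 0.5427, -0.5536i, 0.6316): ad − bc = (0)(0.6316) − (0.5427)(-0.5536i) = 0.3004i ≠ 0, so the state is entangled.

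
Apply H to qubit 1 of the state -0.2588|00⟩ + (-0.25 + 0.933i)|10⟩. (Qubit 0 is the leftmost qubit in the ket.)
-0.183|00⟩ - 0.183|01⟩ + (-0.1768 + 0.6597i)|10⟩ + (-0.1768 + 0.6597i)|11⟩

H on qubit 1 mixes each pair of kets that differ only in qubit 1: amplitudes (a, b) of (|…0…⟩, |…1…⟩) become ((a + b)/√2, (a − b)/√2). Kets absent from the input have amplitude 0.
(|00⟩, |01⟩): (a, b) = (-0.2588, 0) → (-0.183, -0.183)
(|10⟩, |11⟩): (a, b) = ((-0.25 + 0.933i), 0) → ((-0.1768 + 0.6597i), (-0.1768 + 0.6597i))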